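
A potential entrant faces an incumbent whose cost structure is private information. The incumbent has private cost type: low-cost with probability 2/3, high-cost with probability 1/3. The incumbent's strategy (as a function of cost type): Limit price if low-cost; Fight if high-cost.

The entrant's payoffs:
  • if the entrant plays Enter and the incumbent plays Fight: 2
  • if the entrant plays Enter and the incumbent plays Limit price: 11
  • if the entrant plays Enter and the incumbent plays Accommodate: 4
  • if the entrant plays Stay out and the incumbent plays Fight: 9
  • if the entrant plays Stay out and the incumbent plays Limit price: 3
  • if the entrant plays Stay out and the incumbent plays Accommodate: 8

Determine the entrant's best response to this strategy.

Compute the entrant's expected payoff for each action, taking the expectation over the incumbent's type.
E[Enter] = 2/3·(11) + 1/3·(2) = 8
E[Stay out] = 2/3·(3) + 1/3·(9) = 5
Best response: Enter (8 is the largest).

Enter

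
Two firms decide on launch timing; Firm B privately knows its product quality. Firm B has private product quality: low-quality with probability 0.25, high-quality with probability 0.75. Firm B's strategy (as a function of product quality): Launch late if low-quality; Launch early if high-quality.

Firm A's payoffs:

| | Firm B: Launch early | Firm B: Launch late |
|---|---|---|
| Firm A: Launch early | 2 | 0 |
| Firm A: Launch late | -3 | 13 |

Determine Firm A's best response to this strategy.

Compute Firm A's expected payoff for each action, taking the expectation over Firm B's type.
E[Launch early] = 0.25·(0) + 0.75·(2) = 1.5
E[Launch late] = 0.25·(13) + 0.75·(-3) = 1
Best response: Launch early (1.5 is the largest).

Launch early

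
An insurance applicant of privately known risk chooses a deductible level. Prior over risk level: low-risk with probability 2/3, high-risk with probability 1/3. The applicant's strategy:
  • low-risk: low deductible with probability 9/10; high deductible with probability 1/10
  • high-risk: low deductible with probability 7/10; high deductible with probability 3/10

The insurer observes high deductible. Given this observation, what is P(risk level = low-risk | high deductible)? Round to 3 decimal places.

Apply Bayes' rule using the sender's strategy as the likelihood.
P(high deductible) = (2/3)·(1/10) + (1/3)·(3/10) = 1/6
P(low-risk | high deductible) = ((2/3)·(1/10)) / (1/6) = (1/15) / (1/6) = 2/5

0.400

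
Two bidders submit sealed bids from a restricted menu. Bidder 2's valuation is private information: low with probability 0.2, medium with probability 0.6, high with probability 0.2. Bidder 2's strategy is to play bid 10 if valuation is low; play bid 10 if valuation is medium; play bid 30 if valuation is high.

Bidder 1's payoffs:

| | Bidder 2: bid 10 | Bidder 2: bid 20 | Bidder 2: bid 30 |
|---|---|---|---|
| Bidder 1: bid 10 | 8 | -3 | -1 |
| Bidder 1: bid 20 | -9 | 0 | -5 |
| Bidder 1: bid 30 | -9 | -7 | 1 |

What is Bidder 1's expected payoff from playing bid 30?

Take the expectation over Bidder 2's valuation, weighting each type's action by its prior probability.
E[bid 30] = 0.2·(-9) + 0.6·(-9) + 0.2·1 = (-1.8) + (-5.4) + 0.2 = -7

-7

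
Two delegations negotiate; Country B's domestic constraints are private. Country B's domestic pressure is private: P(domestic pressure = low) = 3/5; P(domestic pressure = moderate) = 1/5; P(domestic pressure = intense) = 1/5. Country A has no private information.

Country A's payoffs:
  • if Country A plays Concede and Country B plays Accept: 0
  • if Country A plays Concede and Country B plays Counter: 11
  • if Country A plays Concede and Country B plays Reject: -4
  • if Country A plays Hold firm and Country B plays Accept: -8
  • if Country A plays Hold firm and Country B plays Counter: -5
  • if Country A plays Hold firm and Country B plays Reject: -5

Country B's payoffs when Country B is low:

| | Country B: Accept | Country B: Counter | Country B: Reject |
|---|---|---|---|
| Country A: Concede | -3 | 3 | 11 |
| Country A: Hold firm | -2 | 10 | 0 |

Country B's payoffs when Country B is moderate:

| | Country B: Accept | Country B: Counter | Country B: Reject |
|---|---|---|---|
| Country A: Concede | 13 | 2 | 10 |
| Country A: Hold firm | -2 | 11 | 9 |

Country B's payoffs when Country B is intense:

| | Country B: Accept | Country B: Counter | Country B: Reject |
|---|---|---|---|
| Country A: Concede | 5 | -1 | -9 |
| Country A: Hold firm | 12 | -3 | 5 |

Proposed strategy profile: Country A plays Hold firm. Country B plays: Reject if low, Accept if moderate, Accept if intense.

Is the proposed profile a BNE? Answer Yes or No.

No

A profile is a BNE iff every type of every player is best-responding given beliefs about the other side.
Country A plays Hold firm: E[Hold firm] = 3/5·(-5) + 1/5·(-8) + 1/5·(-8) = -31/5; E[Concede] = -12/5. Not best-responding. ✗
Country B (domestic pressure low), facing Hold firm: Accept gives -2, Counter gives 10, Reject gives 0. Proposed Reject is not best — profitable deviation exists. ✗
Country B (domestic pressure moderate), facing Hold firm: Accept gives -2, Counter gives 11, Reject gives 9. Proposed Accept is not best — profitable deviation exists. ✗
Country B (domestic pressure intense), facing Hold firm: Accept gives 12, Counter gives -3, Reject gives 5. Proposed Accept is best. ✓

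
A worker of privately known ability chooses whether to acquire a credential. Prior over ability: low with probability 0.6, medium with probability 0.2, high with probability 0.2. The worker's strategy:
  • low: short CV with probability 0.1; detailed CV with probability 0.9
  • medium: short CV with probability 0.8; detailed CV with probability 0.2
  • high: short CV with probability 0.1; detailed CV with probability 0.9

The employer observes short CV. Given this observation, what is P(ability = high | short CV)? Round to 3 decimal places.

0.083

Apply Bayes' rule using the sender's strategy as the likelihood.
P(short CV) = 0.6·0.1 + 0.2·0.8 + 0.2·0.1 = 0.24
P(high | short CV) = (0.2·0.1) / 0.24 = 0.02 / 0.24 = 0.0833333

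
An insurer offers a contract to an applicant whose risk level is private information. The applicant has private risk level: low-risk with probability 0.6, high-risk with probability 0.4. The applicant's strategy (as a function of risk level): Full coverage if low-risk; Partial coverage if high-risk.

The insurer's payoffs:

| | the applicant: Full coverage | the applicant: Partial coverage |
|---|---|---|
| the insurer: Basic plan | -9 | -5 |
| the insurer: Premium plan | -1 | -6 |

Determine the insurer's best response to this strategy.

Premium plan

Compute the insurer's expected payoff for each action, taking the expectation over the applicant's type.
E[Basic plan] = 0.6·(-9) + 0.4·(-5) = -7.4
E[Premium plan] = 0.6·(-1) + 0.4·(-6) = -3
Best response: Premium plan (-3 is the largest).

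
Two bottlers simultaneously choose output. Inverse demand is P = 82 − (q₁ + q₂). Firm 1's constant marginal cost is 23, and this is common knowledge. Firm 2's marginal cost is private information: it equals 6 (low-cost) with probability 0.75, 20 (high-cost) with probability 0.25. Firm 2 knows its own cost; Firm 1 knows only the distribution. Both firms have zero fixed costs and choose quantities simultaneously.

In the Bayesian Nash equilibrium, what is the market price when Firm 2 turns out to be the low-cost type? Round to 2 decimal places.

Type-c best response for Firm 2: q₂(c) = (82 − c)/2 − q₁/2.
Firm 1 maximizes expected profit; its first-order condition is 82 − 2q₁ − E[q₂] − 23 = 0.
Substituting E[q₂] and solving: E[c₂] = 9.5, so q₁ = (82 − 2·23 + 9.5)/3 = 15.1667.
q₂(low-cost) = 30.4167, so P = 82 − (15.1667 + 30.4167) = 36.4167.

36.42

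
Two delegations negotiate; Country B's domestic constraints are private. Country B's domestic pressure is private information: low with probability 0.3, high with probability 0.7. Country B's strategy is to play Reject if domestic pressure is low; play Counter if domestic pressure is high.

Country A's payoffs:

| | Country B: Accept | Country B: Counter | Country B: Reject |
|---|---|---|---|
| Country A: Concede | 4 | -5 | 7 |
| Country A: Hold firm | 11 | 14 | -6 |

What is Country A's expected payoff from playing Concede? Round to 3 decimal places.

-1.400

Take the expectation over Country B's domestic pressure, weighting each type's action by its prior probability.
E[Concede] = 0.3·7 + 0.7·(-5) = 2.1 + (-3.5) = -1.4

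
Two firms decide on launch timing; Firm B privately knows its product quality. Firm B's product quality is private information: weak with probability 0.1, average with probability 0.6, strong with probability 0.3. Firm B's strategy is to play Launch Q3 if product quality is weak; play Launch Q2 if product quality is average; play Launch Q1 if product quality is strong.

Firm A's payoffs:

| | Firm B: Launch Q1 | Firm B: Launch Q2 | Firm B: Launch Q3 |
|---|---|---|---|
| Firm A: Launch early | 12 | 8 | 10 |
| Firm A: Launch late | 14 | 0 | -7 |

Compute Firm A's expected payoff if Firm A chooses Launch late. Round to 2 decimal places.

3.50

Take the expectation over Firm B's product quality, weighting each type's action by its prior probability.
E[Launch late] = 0.1·(-7) + 0.6·0 + 0.3·14 = (-0.7) + 0 + 4.2 = 3.5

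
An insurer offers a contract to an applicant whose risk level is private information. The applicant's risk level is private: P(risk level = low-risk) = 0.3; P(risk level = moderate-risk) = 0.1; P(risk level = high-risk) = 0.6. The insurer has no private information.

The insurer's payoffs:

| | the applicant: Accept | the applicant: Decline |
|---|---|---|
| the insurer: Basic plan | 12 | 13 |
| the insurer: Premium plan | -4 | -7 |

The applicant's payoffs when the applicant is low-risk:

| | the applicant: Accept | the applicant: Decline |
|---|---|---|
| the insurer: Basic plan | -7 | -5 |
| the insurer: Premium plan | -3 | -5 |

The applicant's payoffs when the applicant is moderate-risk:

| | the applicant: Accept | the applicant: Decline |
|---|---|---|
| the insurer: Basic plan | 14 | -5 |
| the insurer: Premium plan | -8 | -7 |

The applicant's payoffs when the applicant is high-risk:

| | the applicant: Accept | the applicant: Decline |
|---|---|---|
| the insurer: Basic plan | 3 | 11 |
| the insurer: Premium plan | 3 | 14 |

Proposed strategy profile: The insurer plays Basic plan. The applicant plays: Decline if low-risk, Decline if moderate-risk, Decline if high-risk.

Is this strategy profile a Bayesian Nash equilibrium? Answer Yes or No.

The insurer plays Basic plan: E[Basic plan] = 0.3·(13) + 0.1·(13) + 0.6·(13) = 13; E[Premium plan] = -7. Best-responding. ✓
The applicant (risk level low-risk), facing Basic plan: Accept gives -7, Decline gives -5. Proposed Decline is best. ✓
The applicant (risk level moderate-risk), facing Basic plan: Accept gives 14, Decline gives -5. Proposed Decline is not best — profitable deviation exists. ✗
The applicant (risk level high-risk), facing Basic plan: Accept gives 3, Decline gives 11. Proposed Decline is best. ✓

No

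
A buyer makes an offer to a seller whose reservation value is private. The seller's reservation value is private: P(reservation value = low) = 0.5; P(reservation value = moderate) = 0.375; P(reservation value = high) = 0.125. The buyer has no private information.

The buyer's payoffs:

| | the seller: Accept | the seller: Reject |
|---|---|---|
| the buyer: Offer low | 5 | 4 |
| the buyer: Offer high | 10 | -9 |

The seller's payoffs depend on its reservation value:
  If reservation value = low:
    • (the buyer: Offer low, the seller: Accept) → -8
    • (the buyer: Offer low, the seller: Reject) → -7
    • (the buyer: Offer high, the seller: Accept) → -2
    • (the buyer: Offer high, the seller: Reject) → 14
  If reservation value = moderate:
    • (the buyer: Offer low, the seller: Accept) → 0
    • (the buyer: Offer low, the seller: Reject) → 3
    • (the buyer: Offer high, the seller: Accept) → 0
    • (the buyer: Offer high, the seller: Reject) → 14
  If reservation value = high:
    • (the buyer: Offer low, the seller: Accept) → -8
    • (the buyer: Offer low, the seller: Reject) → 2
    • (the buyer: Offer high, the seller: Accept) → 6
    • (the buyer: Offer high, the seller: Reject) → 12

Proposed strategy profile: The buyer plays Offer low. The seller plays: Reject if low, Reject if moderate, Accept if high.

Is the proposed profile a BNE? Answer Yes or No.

No

A profile is a BNE iff every type of every player is best-responding given beliefs about the other side.
The buyer plays Offer low: E[Offer low] = 0.5·(4) + 0.375·(4) + 0.125·(5) = 4.125; E[Offer high] = -6.625. Best-responding. ✓
The seller (reservation value low), facing Offer low: Accept gives -8, Reject gives -7. Proposed Reject is best. ✓
The seller (reservation value moderate), facing Offer low: Accept gives 0, Reject gives 3. Proposed Reject is best. ✓
The seller (reservation value high), facing Offer low: Accept gives -8, Reject gives 2. Proposed Accept is not best — profitable deviation exists. ✗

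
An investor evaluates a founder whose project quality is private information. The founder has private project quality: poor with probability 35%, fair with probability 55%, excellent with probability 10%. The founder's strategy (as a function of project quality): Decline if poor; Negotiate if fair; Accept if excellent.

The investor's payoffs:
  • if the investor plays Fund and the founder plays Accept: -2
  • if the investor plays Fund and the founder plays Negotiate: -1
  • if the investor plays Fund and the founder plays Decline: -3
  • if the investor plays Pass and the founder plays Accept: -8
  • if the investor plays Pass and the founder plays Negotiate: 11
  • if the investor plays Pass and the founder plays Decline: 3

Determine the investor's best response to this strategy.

Pass

Compute the investor's expected payoff for each action, taking the expectation over the founder's type.
E[Fund] = 0.35·(-3) + 0.55·(-1) + 0.1·(-2) = -1.8
E[Pass] = 0.35·(3) + 0.55·(11) + 0.1·(-8) = 6.3
Best response: Pass (6.3 is the largest).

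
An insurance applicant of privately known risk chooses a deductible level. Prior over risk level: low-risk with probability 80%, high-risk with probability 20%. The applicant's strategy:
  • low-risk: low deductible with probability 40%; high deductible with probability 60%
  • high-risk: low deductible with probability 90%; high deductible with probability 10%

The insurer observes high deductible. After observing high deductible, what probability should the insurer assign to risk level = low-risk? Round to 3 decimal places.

P(high deductible) = 0.8·0.6 + 0.2·0.1 = 0.5
P(low-risk | high deductible) = (0.8·0.6) / 0.5 = 0.48 / 0.5 = 0.96

0.960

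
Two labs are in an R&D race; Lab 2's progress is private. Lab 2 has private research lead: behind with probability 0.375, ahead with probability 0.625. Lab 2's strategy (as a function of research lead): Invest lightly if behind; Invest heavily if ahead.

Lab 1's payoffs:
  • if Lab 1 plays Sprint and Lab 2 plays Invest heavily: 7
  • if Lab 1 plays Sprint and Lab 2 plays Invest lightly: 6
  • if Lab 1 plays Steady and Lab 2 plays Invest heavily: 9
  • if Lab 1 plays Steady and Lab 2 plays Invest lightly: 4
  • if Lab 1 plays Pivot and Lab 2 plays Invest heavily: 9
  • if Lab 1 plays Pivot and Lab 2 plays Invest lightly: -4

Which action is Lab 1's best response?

E[Sprint] = 0.375·(6) + 0.625·(7) = 6.625
E[Steady] = 0.375·(4) + 0.625·(9) = 7.125
E[Pivot] = 0.375·(-4) + 0.625·(9) = 4.125
Best response: Steady (7.125 is the largest).

Steady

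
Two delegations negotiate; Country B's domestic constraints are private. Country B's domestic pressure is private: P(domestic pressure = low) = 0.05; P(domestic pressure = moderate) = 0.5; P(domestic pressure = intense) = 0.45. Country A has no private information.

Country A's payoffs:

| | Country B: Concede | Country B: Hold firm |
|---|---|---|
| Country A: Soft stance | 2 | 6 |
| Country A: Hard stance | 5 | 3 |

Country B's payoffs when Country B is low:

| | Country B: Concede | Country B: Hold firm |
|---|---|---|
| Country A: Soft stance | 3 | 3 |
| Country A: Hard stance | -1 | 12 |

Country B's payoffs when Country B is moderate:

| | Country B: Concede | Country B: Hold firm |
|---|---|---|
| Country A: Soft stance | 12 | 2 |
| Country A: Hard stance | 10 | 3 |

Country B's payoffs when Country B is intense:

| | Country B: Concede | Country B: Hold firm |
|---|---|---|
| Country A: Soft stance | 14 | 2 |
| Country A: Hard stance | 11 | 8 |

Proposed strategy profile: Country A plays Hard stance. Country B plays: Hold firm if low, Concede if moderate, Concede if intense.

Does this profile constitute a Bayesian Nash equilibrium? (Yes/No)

A profile is a BNE iff every type of every player is best-responding given beliefs about the other side.
Country A plays Hard stance: E[Hard stance] = 0.05·(3) + 0.5·(5) + 0.45·(5) = 4.9; E[Soft stance] = 2.2. Best-responding. ✓
Country B (domestic pressure low), facing Hard stance: Concede gives -1, Hold firm gives 12. Proposed Hold firm is best. ✓
Country B (domestic pressure moderate), facing Hard stance: Concede gives 10, Hold firm gives 3. Proposed Concede is best. ✓
Country B (domestic pressure intense), facing Hard stance: Concede gives 11, Hold firm gives 8. Proposed Concede is best. ✓

Yes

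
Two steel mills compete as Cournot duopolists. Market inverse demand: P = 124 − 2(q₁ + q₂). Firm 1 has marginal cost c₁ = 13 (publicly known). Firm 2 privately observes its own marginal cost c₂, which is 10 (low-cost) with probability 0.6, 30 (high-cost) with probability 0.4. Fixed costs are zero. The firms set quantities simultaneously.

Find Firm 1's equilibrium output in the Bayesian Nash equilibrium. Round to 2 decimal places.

Type-c best response for Firm 2: q₂(c) = (124 − c)/4 − q₁/2.
Firm 1 maximizes expected profit; its first-order condition is 124 − 4q₁ − 2E[q₂] − 13 = 0.
Substituting E[q₂] and solving: E[c₂] = 18, so q₁ = (124 − 2·13 + 18)/6 = 19.3333.

19.33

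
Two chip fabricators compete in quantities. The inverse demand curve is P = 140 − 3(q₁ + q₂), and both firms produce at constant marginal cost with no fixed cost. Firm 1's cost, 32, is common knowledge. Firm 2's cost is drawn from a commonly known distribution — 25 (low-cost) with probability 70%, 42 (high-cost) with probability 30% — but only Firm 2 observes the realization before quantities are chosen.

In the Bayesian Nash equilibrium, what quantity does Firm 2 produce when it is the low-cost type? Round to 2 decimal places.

Firm 2 with cost c maximizes (140 − 3(q₁+q₂) − c)·q₂, giving q₂(c) = (140 − c − 3q₁)/6.
E[c₂] = 0.7·25 + 0.3·42 = 30.1
Firm 1's FOC against E[q₂] yields q₁ = (140 − 2·32 + E[c₂])/9 = (140 − 64 + 30.1)/9 = 11.7889.
q₂(low-cost) = (140 − 25 − 3·11.7889)/6 = 13.2722.

13.27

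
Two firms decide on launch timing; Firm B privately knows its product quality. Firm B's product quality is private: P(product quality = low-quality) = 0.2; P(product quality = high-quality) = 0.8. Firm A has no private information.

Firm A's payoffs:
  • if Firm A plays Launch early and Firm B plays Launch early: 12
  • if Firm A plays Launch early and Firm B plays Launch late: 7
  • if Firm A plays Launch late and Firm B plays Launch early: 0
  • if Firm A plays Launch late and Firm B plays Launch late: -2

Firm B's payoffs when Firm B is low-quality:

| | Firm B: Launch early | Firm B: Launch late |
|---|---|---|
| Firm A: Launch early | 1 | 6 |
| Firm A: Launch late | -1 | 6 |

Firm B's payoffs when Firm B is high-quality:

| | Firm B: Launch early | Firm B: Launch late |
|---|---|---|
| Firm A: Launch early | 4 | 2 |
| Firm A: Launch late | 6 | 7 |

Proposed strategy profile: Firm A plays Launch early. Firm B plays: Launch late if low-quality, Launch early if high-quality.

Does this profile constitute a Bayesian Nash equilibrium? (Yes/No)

Yes

Firm A plays Launch early: E[Launch early] = 0.2·(7) + 0.8·(12) = 11; E[Launch late] = -0.4. Best-responding. ✓
Firm B (product quality low-quality), facing Launch early: Launch early gives 1, Launch late gives 6. Proposed Launch late is best. ✓
Firm B (product quality high-quality), facing Launch early: Launch early gives 4, Launch late gives 2. Proposed Launch early is best. ✓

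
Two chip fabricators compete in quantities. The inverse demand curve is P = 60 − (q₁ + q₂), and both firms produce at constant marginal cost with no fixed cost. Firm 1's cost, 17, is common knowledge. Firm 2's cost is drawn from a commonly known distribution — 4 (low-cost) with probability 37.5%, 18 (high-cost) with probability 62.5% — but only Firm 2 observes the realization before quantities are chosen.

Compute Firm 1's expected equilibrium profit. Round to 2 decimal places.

Firm 2 with cost c maximizes (60 − (q₁+q₂) − c)·q₂, giving q₂(c) = (60 − c − q₁)/2.
E[c₂] = 0.375·4 + 0.625·18 = 12.75
Firm 1's FOC against E[q₂] yields q₁ = (60 − 2·17 + E[c₂])/3 = (60 − 34 + 12.75)/3 = 12.9167.
E[P] = 60 − (q₁ + E[q₂]) = 29.9167; Firm 1's expected profit = (E[P] − 17)·q₁ = (29.9167 − 17)·12.9167 = 166.84.

166.84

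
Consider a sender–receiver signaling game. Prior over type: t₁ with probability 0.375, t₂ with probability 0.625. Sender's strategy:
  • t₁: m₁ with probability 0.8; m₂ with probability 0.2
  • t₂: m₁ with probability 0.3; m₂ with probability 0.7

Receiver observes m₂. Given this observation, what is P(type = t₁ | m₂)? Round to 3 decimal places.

Apply Bayes' rule using the sender's strategy as the likelihood.
P(m₂) = 0.375·0.2 + 0.625·0.7 = 0.5125
P(t₁ | m₂) = (0.375·0.2) / 0.5125 = 0.075 / 0.5125 = 0.146341

0.146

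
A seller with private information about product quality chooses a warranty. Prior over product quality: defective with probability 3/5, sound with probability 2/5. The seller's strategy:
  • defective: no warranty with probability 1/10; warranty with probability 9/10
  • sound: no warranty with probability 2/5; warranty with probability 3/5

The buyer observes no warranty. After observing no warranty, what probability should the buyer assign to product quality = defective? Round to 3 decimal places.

P(no warranty) = (3/5)·(1/10) + (2/5)·(2/5) = 11/50
P(defective | no warranty) = ((3/5)·(1/10)) / (11/50) = (3/50) / (11/50) = 3/11

0.273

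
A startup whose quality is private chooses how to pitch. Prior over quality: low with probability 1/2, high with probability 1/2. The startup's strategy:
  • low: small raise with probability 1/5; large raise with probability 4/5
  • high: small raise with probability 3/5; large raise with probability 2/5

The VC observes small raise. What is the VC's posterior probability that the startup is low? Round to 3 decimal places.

P(small raise) = (1/2)·(1/5) + (1/2)·(3/5) = 2/5
P(low | small raise) = ((1/2)·(1/5)) / (2/5) = (1/10) / (2/5) = 1/4

0.250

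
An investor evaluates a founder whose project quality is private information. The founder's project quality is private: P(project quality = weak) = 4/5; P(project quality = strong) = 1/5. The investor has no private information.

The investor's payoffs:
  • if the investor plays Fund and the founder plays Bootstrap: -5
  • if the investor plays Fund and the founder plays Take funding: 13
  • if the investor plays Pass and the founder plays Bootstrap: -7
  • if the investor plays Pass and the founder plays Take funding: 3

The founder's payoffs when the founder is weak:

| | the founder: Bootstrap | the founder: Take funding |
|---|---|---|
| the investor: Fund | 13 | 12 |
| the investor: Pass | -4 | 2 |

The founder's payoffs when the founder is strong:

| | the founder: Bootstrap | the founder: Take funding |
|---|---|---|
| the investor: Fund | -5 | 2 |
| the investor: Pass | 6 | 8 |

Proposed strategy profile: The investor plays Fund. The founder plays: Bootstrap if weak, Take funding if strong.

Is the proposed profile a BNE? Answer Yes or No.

The investor plays Fund: E[Fund] = 4/5·(-5) + 1/5·(13) = -7/5; E[Pass] = -5. Best-responding. ✓
The founder (project quality weak), facing Fund: Bootstrap gives 13, Take funding gives 12. Proposed Bootstrap is best. ✓
The founder (project quality strong), facing Fund: Bootstrap gives -5, Take funding gives 2. Proposed Take funding is best. ✓

Yes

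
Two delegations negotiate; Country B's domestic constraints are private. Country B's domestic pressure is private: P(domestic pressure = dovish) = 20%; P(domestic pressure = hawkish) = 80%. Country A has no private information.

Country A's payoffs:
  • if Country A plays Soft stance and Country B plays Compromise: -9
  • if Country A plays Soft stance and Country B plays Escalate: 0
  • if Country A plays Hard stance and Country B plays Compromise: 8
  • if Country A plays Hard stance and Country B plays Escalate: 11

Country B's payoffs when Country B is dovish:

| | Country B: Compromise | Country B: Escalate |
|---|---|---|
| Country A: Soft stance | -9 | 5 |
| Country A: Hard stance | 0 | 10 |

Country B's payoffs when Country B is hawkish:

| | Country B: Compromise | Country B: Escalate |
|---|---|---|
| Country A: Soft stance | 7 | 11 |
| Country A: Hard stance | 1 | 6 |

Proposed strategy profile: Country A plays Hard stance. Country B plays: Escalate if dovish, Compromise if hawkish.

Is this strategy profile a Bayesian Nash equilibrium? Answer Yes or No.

Country A plays Hard stance: E[Hard stance] = 0.2·(11) + 0.8·(8) = 8.6; E[Soft stance] = -7.2. Best-responding. ✓
Country B (domestic pressure dovish), facing Hard stance: Compromise gives 0, Escalate gives 10. Proposed Escalate is best. ✓
Country B (domestic pressure hawkish), facing Hard stance: Compromise gives 1, Escalate gives 6. Proposed Compromise is not best — profitable deviation exists. ✗

No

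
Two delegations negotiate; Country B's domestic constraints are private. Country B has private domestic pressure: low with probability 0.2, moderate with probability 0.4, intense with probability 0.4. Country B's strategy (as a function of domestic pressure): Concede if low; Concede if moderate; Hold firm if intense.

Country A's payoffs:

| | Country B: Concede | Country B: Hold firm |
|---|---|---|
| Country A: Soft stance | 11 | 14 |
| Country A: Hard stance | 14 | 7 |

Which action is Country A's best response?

Soft stance

Compute Country A's expected payoff for each action, taking the expectation over Country B's type.
E[Soft stance] = 0.2·(11) + 0.4·(11) + 0.4·(14) = 12.2
E[Hard stance] = 0.2·(14) + 0.4·(14) + 0.4·(7) = 11.2
Best response: Soft stance (12.2 is the largest).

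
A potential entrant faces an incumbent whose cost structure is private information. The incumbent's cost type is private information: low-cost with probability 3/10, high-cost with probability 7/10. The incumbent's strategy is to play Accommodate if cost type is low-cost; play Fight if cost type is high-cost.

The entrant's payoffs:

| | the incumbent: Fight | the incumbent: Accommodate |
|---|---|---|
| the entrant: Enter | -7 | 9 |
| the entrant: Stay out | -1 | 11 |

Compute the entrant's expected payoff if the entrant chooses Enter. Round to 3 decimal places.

-2.200

E[Enter] = 3/10·9 + 7/10·(-7) = 27/10 + (-49/10) = -11/5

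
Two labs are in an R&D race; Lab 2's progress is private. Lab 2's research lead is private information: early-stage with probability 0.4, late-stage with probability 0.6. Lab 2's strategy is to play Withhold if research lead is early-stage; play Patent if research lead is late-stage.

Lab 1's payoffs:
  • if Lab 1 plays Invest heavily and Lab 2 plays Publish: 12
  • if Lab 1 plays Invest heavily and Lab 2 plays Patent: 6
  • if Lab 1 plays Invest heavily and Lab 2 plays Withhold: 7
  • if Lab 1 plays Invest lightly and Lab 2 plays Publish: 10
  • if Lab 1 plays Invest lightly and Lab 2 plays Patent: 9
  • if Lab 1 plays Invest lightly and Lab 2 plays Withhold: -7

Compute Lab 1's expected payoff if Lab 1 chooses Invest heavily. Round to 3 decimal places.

E[Invest heavily] = 0.4·7 + 0.6·6 = 2.8 + 3.6 = 6.4

6.400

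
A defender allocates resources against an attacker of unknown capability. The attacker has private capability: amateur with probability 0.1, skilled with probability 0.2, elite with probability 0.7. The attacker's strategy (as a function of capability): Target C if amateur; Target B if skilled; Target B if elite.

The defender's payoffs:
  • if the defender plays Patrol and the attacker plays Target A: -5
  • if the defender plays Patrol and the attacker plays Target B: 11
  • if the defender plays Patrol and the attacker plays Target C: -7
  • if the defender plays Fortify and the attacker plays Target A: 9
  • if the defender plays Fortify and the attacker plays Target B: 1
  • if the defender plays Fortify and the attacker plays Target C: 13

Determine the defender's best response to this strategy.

Compute the defender's expected payoff for each action, taking the expectation over the attacker's type.
E[Patrol] = 0.1·(-7) + 0.2·(11) + 0.7·(11) = 9.2
E[Fortify] = 0.1·(13) + 0.2·(1) + 0.7·(1) = 2.2
Best response: Patrol (9.2 is the largest).

Patrol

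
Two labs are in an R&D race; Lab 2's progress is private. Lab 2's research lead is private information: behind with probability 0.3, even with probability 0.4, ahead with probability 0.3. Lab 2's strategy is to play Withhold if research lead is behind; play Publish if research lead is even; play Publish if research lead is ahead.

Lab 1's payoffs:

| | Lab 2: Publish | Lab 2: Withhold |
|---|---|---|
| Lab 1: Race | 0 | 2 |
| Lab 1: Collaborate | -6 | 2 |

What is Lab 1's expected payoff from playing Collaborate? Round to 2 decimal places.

Take the expectation over Lab 2's research lead, weighting each type's action by its prior probability.
E[Collaborate] = 0.3·2 + 0.4·(-6) + 0.3·(-6) = 0.6 + (-2.4) + (-1.8) = -3.6

-3.60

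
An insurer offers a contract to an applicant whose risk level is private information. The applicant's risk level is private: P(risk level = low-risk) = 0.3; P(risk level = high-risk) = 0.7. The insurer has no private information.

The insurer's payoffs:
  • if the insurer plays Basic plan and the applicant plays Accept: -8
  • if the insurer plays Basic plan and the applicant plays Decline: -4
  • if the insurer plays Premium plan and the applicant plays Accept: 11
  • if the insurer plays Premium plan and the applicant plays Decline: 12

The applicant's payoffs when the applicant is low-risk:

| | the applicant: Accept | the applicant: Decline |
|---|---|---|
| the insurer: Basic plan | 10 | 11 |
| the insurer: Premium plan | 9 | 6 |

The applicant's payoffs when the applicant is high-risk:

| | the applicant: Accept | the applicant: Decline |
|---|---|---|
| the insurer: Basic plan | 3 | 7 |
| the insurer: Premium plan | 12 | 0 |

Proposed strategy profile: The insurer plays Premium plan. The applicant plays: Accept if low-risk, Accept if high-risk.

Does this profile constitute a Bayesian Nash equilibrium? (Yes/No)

The insurer plays Premium plan: E[Premium plan] = 0.3·(11) + 0.7·(11) = 11; E[Basic plan] = -8. Best-responding. ✓
The applicant (risk level low-risk), facing Premium plan: Accept gives 9, Decline gives 6. Proposed Accept is best. ✓
The applicant (risk level high-risk), facing Premium plan: Accept gives 12, Decline gives 0. Proposed Accept is best. ✓

Yes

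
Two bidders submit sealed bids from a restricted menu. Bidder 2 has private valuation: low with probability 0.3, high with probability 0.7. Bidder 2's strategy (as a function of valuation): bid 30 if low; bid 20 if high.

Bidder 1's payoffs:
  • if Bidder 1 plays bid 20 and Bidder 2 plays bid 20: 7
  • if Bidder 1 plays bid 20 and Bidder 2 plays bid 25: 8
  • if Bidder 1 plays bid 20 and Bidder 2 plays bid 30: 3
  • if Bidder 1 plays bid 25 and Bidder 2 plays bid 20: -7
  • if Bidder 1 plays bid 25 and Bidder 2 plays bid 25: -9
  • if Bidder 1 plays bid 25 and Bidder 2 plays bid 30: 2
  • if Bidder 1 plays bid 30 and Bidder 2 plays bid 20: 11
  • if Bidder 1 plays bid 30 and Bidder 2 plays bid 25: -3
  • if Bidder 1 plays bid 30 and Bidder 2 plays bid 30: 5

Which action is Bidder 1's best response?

bid 30

E[bid 20] = 0.3·(3) + 0.7·(7) = 5.8
E[bid 25] = 0.3·(2) + 0.7·(-7) = -4.3
E[bid 30] = 0.3·(5) + 0.7·(11) = 9.2
Best response: bid 30 (9.2 is the largest).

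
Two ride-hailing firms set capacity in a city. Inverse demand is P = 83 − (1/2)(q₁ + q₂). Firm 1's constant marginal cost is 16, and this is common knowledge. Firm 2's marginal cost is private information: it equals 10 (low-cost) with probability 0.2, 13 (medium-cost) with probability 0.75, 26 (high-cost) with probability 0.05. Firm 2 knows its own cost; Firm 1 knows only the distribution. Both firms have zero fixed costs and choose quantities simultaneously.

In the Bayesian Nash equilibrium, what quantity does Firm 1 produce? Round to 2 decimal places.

Firm 2 with cost c maximizes (83 − (1/2)(q₁+q₂) − c)·q₂, giving q₂(c) = (83 − c − (1/2)q₁).
E[c₂] = 0.2·10 + 0.75·13 + 0.05·26 = 13.05
Firm 1's FOC against E[q₂] yields q₁ = (83 − 2·16 + E[c₂])/(3/2) = (83 − 32 + 13.05)/(3/2) = 42.7.

42.70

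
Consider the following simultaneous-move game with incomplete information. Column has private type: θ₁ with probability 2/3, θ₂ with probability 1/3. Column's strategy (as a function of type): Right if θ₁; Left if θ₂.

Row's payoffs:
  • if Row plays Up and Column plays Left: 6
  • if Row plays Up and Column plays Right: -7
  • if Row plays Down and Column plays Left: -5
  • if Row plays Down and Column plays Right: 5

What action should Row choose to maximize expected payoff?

Down

E[Up] = 2/3·(-7) + 1/3·(6) = -8/3
E[Down] = 2/3·(5) + 1/3·(-5) = 5/3
Best response: Down (5/3 is the largest).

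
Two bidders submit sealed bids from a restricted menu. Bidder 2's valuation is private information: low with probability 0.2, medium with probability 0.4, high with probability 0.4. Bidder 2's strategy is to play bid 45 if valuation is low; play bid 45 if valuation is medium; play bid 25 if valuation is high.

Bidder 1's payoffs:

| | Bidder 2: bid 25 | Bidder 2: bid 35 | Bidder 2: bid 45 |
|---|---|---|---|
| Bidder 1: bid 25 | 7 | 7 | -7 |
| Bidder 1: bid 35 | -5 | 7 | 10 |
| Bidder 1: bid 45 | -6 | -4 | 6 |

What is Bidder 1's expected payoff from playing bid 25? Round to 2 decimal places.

-1.40

Take the expectation over Bidder 2's valuation, weighting each type's action by its prior probability.
E[bid 25] = 0.2·(-7) + 0.4·(-7) + 0.4·7 = (-1.4) + (-2.8) + 2.8 = -1.4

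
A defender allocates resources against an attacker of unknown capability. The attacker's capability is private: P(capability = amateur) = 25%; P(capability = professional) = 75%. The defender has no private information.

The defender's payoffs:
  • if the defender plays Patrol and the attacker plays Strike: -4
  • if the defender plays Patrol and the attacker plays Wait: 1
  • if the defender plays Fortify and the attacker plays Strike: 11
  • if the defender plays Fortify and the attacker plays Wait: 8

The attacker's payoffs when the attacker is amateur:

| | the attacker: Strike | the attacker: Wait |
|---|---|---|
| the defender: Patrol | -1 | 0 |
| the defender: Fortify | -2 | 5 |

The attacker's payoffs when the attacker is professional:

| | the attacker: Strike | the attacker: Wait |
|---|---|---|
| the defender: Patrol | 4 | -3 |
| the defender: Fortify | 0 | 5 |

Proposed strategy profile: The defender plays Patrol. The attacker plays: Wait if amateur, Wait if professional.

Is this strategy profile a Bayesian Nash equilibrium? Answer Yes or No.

No

The defender plays Patrol: E[Patrol] = 0.25·(1) + 0.75·(1) = 1; E[Fortify] = 8. Not best-responding. ✗
The attacker (capability amateur), facing Patrol: Strike gives -1, Wait gives 0. Proposed Wait is best. ✓
The attacker (capability professional), facing Patrol: Strike gives 4, Wait gives -3. Proposed Wait is not best — profitable deviation exists. ✗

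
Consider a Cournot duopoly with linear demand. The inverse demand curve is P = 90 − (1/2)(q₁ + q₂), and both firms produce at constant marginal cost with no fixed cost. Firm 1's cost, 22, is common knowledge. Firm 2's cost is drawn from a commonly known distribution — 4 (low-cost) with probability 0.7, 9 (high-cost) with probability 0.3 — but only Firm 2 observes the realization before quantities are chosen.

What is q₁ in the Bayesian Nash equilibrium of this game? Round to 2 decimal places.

Type-c best response for Firm 2: q₂(c) = (90 − c) − q₁/2.
Firm 1 maximizes expected profit; its first-order condition is 90 − q₁ − (1/2)E[q₂] − 22 = 0.
Substituting E[q₂] and solving: E[c₂] = 5.5, so q₁ = (90 − 2·22 + 5.5)/(3/2) = 34.3333.

34.33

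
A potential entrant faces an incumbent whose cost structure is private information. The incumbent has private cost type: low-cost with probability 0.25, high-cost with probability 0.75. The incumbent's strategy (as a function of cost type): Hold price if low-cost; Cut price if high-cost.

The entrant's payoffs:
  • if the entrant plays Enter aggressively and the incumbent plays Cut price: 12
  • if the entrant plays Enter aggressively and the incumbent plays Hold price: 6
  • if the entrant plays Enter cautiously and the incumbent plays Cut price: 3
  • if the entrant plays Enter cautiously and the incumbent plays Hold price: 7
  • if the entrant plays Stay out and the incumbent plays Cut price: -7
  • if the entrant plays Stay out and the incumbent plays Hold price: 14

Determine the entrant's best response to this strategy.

Compute the entrant's expected payoff for each action, taking the expectation over the incumbent's type.
E[Enter aggressively] = 0.25·(6) + 0.75·(12) = 10.5
E[Enter cautiously] = 0.25·(7) + 0.75·(3) = 4
E[Stay out] = 0.25·(14) + 0.75·(-7) = -1.75
Best response: Enter aggressively (10.5 is the largest).

Enter aggressively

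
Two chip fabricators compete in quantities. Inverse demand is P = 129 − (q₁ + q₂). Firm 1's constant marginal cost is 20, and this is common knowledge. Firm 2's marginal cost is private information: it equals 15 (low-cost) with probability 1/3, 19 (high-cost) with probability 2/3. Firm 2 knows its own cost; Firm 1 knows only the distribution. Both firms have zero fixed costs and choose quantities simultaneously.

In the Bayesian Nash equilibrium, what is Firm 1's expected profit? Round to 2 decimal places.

Firm 2 with cost c maximizes (129 − (q₁+q₂) − c)·q₂, giving q₂(c) = (129 − c − q₁)/2.
E[c₂] = 1/3·15 + 2/3·19 = 17.6667
Firm 1's FOC against E[q₂] yields q₁ = (129 − 2·20 + E[c₂])/3 = (129 − 40 + 17.6667)/3 = 35.5556.
E[P] = 129 − (q₁ + E[q₂]) = 55.5556; Firm 1's expected profit = (E[P] − 20)·q₁ = (55.5556 − 20)·35.5556 = 1264.2.

1264.20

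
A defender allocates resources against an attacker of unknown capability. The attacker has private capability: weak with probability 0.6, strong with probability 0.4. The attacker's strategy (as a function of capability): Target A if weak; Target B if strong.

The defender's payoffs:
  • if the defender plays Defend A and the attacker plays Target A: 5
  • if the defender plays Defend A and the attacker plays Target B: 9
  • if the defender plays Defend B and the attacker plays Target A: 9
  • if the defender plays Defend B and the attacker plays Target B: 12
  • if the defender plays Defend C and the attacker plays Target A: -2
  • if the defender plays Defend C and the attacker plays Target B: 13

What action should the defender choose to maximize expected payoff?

Defend B

E[Defend A] = 0.6·(5) + 0.4·(9) = 6.6
E[Defend B] = 0.6·(9) + 0.4·(12) = 10.2
E[Defend C] = 0.6·(-2) + 0.4·(13) = 4
Best response: Defend B (10.2 is the largest).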